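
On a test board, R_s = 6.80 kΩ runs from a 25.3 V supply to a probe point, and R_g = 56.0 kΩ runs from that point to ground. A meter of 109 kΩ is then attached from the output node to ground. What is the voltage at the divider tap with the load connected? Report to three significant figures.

The load sits in parallel with R_g: R_g‖R_L = (56.0 × 109) / (56.0 + 109) = 36.99 kΩ.
V_out = 25.3 × 36.99 / (6.80 + 36.99) = 25.3 × 36.99/43.79 = 21.4 V.

V_out ≈ 21.4 V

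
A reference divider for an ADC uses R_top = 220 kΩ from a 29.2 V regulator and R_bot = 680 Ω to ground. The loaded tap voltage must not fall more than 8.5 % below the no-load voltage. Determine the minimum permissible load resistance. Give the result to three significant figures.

R_L(min) ≈ 7.30 kΩ

Output resistance R_th = R_top‖R_bot = (220000 × 680)/220700 = 677.9 Ω.
The fractional drop is R_th/(R_th + R_L); requiring this ≤ 0.0850 gives R_L ≥ R_th(1/0.0850 − 1) = 677.9 × 10.76 = 7.30 kΩ.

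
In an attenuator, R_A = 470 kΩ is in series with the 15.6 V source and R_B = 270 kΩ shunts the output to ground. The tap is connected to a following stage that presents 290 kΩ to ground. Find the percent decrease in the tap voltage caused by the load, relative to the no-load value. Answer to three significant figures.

37.2 %

Unloaded V = 15.6 × 270/740.0 = 5.692 V.
Loaded: R_B‖R_L = 139.8 kΩ, giving V = 15.6 × 139.8/609.8 = 3.577 V.
Drop = (5.692 − 3.577) / 5.692 = 37.2 %.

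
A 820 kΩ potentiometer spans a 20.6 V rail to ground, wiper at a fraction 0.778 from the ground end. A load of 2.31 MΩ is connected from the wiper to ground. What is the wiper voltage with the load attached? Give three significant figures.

V ≈ 15.1 V

The wiper splits the pot into (1−α)R = 182.0 kΩ above and αR = 638.0 kΩ below.
Lower section ‖ load = 499.9 kΩ.
V_wiper = 20.6 × 499.9/(182.0 + 499.9) = 15.1 V.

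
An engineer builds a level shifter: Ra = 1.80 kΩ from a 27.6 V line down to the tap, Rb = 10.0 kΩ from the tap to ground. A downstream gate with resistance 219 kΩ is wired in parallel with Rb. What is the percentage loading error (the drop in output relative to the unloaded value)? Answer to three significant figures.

The divider's output (Thévenin) resistance is Ra‖Rb = 1.525 kΩ.
Fractional drop under load = R_th/(R_th + R_L) = 1.525 / (1.525 + 219) = 0.006917.
So the output falls by 0.692 %.

0.692 %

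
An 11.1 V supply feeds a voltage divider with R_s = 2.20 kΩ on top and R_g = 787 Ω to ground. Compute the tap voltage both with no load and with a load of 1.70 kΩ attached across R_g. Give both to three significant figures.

Unloaded: 2.92 V; loaded: 2.18 V

Open-circuit: V = 11.1 × 787/(2200 + 787) = 2.92 V.
With the load, R_g becomes R_g‖R_L = 538.0 Ω, so V = 11.1 × 538.0/2738 = 2.18 V.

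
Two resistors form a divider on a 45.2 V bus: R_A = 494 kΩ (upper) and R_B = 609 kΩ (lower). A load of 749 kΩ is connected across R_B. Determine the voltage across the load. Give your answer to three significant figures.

The load sits in parallel with R_B: R_B‖R_L = (609 × 749) / (609 + 749) = 335.9 kΩ.
V_out = 45.2 × 335.9 / (494 + 335.9) = 45.2 × 335.9/829.9 = 18.3 V.
(Unloaded it would have been 25.0 V.)

V_out ≈ 18.3 V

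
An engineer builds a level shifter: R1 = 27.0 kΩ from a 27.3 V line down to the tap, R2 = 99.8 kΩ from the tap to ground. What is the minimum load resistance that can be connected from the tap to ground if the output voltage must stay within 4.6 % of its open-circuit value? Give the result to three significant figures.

Output resistance R_th = R1‖R2 = (27.0 × 99.8)/126.8 = 21.25 kΩ.
The fractional drop is R_th/(R_th + R_L); requiring this ≤ 0.0460 gives R_L ≥ R_th(1/0.0460 − 1) = 21.25 × 20.74 = 441 kΩ.

R_L(min) ≈ 441 kΩ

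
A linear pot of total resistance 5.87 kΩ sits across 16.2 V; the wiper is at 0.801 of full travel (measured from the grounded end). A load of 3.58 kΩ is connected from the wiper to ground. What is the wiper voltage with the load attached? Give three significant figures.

V ≈ 10.3 V

The wiper splits the pot into (1−α)R = 1.168 kΩ above and αR = 4.702 kΩ below.
Lower section ‖ load = 2.032 kΩ.
V_wiper = 16.2 × 2.032/(1.168 + 2.032) = 10.3 V.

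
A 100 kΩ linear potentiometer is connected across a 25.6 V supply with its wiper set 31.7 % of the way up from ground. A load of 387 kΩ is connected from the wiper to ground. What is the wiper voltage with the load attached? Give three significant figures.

V ≈ 7.69 V

The wiper splits the pot into (1−α)R = 68.30 kΩ above and αR = 31.70 kΩ below.
Lower section ‖ load = 29.30 kΩ.
V_wiper = 25.6 × 29.30/(68.30 + 29.30) = 7.69 V.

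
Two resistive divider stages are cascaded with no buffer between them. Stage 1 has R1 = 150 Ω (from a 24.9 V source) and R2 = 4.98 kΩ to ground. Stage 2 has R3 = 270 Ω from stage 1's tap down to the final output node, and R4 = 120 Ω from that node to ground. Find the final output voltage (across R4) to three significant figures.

Stage 2 presents R3+R4 = 390.0 Ω as a load on stage 1's tap.
Stage 1's lower leg becomes R2‖(R3+R4) = 361.7 Ω, so V_mid = 24.9 × 361.7/511.7 = 17.60 V.
Stage 2 is itself unloaded: V_out = V_mid × R4/(R3+R4) = 17.60 × 120/390.0 = 5.42 V.

V_out ≈ 5.42 V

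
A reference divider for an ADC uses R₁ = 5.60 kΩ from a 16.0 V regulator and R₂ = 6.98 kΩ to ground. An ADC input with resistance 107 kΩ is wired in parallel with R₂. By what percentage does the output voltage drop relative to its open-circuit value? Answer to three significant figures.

The divider's output (Thévenin) resistance is R₁‖R₂ = 3.107 kΩ.
Fractional drop under load = R_th/(R_th + R_L) = 3.107 / (3.107 + 107) = 0.02822.
So the output falls by 2.82 %.

2.82 %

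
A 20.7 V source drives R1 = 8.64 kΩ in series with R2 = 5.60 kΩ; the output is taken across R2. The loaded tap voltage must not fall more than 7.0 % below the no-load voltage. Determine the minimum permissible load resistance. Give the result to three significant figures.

Output resistance R_th = R1‖R2 = (8.64 × 5.60)/14.24 = 3.398 kΩ.
The fractional drop is R_th/(R_th + R_L); requiring this ≤ 0.0700 gives R_L ≥ R_th(1/0.0700 − 1) = 3.398 × 13.29 = 45.1 kΩ.

R_L(min) ≈ 45.1 kΩ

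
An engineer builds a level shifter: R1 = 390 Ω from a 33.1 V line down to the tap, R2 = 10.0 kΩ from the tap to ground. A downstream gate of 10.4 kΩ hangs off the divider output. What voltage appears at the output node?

V_out ≈ 30.7 V

The load sits in parallel with R2: R2‖R_L = (10000 × 10400) / (10000 + 10400) = 5098 Ω.
V_out = 33.1 × 5098 / (390 + 5098) = 33.1 × 5098/5488 = 30.7 V.
(Unloaded it would have been 31.9 V.)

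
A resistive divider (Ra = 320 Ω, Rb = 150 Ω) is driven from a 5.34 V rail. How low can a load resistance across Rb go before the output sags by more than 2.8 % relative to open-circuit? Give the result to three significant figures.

Output resistance R_th = Ra‖Rb = (320 × 150)/470.0 = 102.1 Ω.
The fractional drop is R_th/(R_th + R_L); requiring this ≤ 0.0280 gives R_L ≥ R_th(1/0.0280 − 1) = 102.1 × 34.71 = 3.55 kΩ.

R_L(min) ≈ 3.55 kΩ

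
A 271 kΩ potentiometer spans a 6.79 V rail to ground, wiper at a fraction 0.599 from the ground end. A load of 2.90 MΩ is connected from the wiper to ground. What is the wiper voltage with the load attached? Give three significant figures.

The wiper splits the pot into (1−α)R = 108.7 kΩ above and αR = 162.3 kΩ below.
Lower section ‖ load = 153.7 kΩ.
V_wiper = 6.79 × 153.7/(108.7 + 153.7) = 3.98 V.

V ≈ 3.98 V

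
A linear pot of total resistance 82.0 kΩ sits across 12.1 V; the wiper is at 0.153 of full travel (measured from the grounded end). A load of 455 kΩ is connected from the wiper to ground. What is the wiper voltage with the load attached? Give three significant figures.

The wiper splits the pot into (1−α)R = 69.45 kΩ above and αR = 12.55 kΩ below.
Lower section ‖ load = 12.21 kΩ.
V_wiper = 12.1 × 12.21/(69.45 + 12.21) = 1.81 V.

V ≈ 1.81 V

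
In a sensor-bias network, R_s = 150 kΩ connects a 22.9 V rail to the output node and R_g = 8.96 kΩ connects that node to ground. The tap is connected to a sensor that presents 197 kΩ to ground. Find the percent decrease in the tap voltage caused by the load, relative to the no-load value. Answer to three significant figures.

The divider's output (Thévenin) resistance is R_s‖R_g = 8.455 kΩ.
Fractional drop under load = R_th/(R_th + R_L) = 8.455 / (8.455 + 197) = 0.04115.
So the output falls by 4.12 %.

4.12 %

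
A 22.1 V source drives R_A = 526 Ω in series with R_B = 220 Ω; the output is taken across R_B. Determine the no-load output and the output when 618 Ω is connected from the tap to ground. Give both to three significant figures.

Unloaded: 6.52 V; loaded: 5.21 V

Open-circuit: V = 22.1 × 220/(526 + 220) = 6.52 V.
With the load, R_B becomes R_B‖R_L = 162.2 Ω, so V = 22.1 × 162.2/688.2 = 5.21 V.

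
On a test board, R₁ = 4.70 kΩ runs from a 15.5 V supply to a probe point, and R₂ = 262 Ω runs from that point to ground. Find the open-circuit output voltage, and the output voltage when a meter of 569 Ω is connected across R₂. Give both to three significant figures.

Unloaded: 0.818 V; loaded: 0.570 V

Open-circuit: V = 15.5 × 262/(4700 + 262) = 0.818 V.
With the load, R₂ becomes R₂‖R_L = 179.4 Ω, so V = 15.5 × 179.4/4879 = 0.570 V.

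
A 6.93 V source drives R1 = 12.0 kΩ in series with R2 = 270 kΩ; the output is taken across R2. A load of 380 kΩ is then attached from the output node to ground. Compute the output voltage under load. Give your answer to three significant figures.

V_out ≈ 6.44 V

The load sits in parallel with R2: R2‖R_L = (270 × 380) / (270 + 380) = 157.8 kΩ.
V_out = 6.93 × 157.8 / (12.0 + 157.8) = 6.93 × 157.8/169.8 = 6.44 V.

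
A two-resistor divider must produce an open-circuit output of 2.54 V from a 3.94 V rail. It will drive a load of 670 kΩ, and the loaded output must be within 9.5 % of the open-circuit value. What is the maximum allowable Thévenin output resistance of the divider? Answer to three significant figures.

Loading drop = R_th/(R_th + R_L) ≤ 0.0950, so R_th ≤ R_L · ε/(1−ε) = 670 kΩ × 0.0950/0.9050 = 70.3 kΩ.
(Any R1, R2 with R2/(R1+R2) = 0.645 and R1‖R2 ≤ 70.3 kΩ will meet the spec.)

R_th ≤ 70.3 kΩ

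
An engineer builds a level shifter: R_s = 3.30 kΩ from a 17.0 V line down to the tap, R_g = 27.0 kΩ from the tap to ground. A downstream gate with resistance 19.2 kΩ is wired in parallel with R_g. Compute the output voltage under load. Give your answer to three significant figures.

V_out ≈ 13.1 V

The load sits in parallel with R_g: R_g‖R_L = (27.0 × 19.2) / (27.0 + 19.2) = 11.22 kΩ.
V_out = 17.0 × 11.22 / (3.30 + 11.22) = 17.0 × 11.22/14.52 = 13.1 V.
(Unloaded it would have been 15.1 V.)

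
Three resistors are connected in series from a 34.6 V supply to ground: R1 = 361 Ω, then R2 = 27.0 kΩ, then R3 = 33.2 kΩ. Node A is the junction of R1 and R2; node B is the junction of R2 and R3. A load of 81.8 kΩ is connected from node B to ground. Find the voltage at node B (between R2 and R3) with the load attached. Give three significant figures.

V ≈ 16.0 V

At node B, R3 is in parallel with the load: R3‖R_L = 23620 Ω.
Below node A the resistance is R2 + (R3‖R_L) = 50620 Ω, so V_A = 34.6 × 50620/50980 = 34.35 V.
Then V_B = V_A × (R3‖R_L)/(R2 + R3‖R_L) = 34.35 × 23620/50620 = 16.0 V.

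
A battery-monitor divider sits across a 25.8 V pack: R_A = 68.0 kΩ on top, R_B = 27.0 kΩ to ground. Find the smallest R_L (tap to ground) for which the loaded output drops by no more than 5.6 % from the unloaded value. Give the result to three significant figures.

R_L(min) ≈ 326 kΩ

Output resistance R_th = R_A‖R_B = (68.0 × 27.0)/95.00 = 19.33 kΩ.
The fractional drop is R_th/(R_th + R_L); requiring this ≤ 0.0560 gives R_L ≥ R_th(1/0.0560 − 1) = 19.33 × 16.86 = 326 kΩ.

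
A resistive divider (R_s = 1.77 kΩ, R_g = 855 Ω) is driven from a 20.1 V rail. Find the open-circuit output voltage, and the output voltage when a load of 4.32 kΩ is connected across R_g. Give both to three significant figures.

Unloaded: 6.55 V; loaded: 5.78 V

Open-circuit: V = 20.1 × 855/(1770 + 855) = 6.55 V.
With the load, R_g becomes R_g‖R_L = 713.7 Ω, so V = 20.1 × 713.7/2484 = 5.78 V.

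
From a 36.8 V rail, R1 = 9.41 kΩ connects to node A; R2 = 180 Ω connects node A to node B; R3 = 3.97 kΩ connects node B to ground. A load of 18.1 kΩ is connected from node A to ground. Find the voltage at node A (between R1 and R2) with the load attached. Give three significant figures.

Below node A the series string R2+R3 = 4150 Ω sits in parallel with the 18100 Ω load: 3376 Ω.
V_A = 36.8 × 3376/(9410 + 3376) = 9.72 V.

V ≈ 9.72 V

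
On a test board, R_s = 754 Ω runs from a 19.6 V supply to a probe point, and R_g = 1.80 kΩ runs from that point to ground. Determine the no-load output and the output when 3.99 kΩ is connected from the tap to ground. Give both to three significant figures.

Open-circuit: V = 19.6 × 1800/(754 + 1800) = 13.8 V.
With the load, R_g becomes R_g‖R_L = 1240 Ω, so V = 19.6 × 1240/1994 = 12.2 V.

Unloaded: 13.8 V; loaded: 12.2 V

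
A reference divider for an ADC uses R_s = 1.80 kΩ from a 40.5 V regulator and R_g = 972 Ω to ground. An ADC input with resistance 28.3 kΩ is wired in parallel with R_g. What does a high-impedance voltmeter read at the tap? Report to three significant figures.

The load sits in parallel with R_g: R_g‖R_L = (972 × 28300) / (972 + 28300) = 939.7 Ω.
V_out = 40.5 × 939.7 / (1800 + 939.7) = 40.5 × 939.7/2740 = 13.9 V.

V_out ≈ 13.9 V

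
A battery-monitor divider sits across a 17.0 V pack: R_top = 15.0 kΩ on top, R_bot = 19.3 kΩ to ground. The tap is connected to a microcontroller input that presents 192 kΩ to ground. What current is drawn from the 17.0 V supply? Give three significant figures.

R_bot‖R_L = 17.54 kΩ, so the source sees R_top + R_bot‖R_L = 32.54 kΩ.
I = 17.0 V / 32.54 kΩ = 0.522 mA.

I ≈ 0.522 mA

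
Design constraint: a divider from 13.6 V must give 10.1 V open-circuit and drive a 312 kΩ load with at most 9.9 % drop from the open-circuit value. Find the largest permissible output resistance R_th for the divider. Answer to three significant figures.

R_th ≤ 34.3 kΩ

Loading drop = R_th/(R_th + R_L) ≤ 0.0990, so R_th ≤ R_L · ε/(1−ε) = 312 kΩ × 0.0990/0.9010 = 34.3 kΩ.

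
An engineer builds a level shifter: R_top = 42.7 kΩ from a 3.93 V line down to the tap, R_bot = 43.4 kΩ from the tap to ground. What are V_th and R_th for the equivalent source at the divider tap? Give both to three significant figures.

V_th = 1.98 V, R_th = 21.5 kΩ

V_th is the open-circuit tap voltage: 3.93 × 43.4/(42.7 + 43.4) = 1.98 V.
With the supply zeroed, R_top and R_bot appear in parallel from the tap: R_th = R_top‖R_bot = (42.7 × 43.4)/86.10 = 21.5 kΩ.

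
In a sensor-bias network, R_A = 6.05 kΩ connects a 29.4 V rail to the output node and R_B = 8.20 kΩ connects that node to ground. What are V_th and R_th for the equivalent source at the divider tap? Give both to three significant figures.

V_th = 16.9 V, R_th = 3.48 kΩ

V_th is the open-circuit tap voltage: 29.4 × 8.20/(6.05 + 8.20) = 16.9 V.
With the supply zeroed, R_A and R_B appear in parallel from the tap: R_th = R_A‖R_B = (6.05 × 8.20)/14.25 = 3.48 kΩ.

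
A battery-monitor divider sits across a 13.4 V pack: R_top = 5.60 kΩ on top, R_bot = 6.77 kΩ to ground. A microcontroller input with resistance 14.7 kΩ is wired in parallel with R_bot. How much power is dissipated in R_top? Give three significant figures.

P ≈ 9.60 mW

Total resistance from the source is R_top + (R_bot‖R_L) = 10.24 kΩ, so I = 13.4/10.24 kΩ = 1.309 mA.
P = I²·R_top = (1.309 mA)² × 5.60 kΩ = 9.60 mW.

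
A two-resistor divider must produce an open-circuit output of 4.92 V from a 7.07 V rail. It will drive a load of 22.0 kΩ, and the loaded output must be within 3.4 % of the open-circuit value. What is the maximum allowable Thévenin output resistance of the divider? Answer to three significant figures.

Loading drop = R_th/(R_th + R_L) ≤ 0.0340, so R_th ≤ R_L · ε/(1−ε) = 22.0 kΩ × 0.0340/0.9660 = 774 Ω.
(Any R1, R2 with R2/(R1+R2) = 0.696 and R1‖R2 ≤ 774 Ω will meet the spec.)

R_th ≤ 774 Ω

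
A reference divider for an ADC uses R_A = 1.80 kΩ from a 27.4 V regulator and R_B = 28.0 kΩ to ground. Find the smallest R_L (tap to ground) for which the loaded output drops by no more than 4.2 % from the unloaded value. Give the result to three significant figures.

Output resistance R_th = R_A‖R_B = (1.80 × 28.0)/29.80 = 1.691 kΩ.
The fractional drop is R_th/(R_th + R_L); requiring this ≤ 0.0420 gives R_L ≥ R_th(1/0.0420 − 1) = 1.691 × 22.81 = 38.6 kΩ.

R_L(min) ≈ 38.6 kΩ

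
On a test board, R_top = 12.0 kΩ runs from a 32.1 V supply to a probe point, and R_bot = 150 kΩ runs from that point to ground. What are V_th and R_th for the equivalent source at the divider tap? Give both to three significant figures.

V_th is the open-circuit tap voltage: 32.1 × 150/(12.0 + 150) = 29.7 V.
With the supply zeroed, R_top and R_bot appear in parallel from the tap: R_th = R_top‖R_bot = (12.0 × 150)/162.0 = 11.1 kΩ.

V_th = 29.7 V, R_th = 11.1 kΩ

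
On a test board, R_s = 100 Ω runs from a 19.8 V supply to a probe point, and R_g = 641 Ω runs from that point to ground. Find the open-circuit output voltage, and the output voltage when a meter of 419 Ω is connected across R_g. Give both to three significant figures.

Unloaded: 17.1 V; loaded: 14.2 V

Open-circuit: V = 19.8 × 641/(100 + 641) = 17.1 V.
With the load, R_g becomes R_g‖R_L = 253.4 Ω, so V = 19.8 × 253.4/353.4 = 14.2 V.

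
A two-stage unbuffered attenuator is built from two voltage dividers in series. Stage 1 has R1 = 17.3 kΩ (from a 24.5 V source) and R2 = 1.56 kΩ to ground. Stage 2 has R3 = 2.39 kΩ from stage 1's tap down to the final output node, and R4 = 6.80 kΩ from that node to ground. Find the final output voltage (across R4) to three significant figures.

Stage 2 presents R3+R4 = 9.190 kΩ as a load on stage 1's tap.
Stage 1's lower leg becomes R2‖(R3+R4) = 1.334 kΩ, so V_mid = 24.5 × 1.334/18.63 = 1.753 V.
Stage 2 is itself unloaded: V_out = V_mid × R4/(R3+R4) = 1.753 × 6.80/9.190 = 1.30 V.

V_out ≈ 1.30 V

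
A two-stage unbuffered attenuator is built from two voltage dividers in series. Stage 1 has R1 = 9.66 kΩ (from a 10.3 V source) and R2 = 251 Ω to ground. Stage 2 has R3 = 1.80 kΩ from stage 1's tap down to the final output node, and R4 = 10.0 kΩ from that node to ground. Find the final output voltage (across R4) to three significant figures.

V_out ≈ 0.217 V

Stage 2 presents R3+R4 = 11800 Ω as a load on stage 1's tap.
Stage 1's lower leg becomes R2‖(R3+R4) = 245.8 Ω, so V_mid = 10.3 × 245.8/9906 = 0.2556 V.
Stage 2 is itself unloaded: V_out = V_mid × R4/(R3+R4) = 0.2556 × 10000/11800 = 0.217 V.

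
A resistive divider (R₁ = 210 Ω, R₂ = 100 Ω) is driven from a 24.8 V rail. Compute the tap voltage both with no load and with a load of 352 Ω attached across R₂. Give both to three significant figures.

Unloaded: 8.00 V; loaded: 6.71 V

Open-circuit: V = 24.8 × 100/(210 + 100) = 8.00 V.
With the load, R₂ becomes R₂‖R_L = 77.88 Ω, so V = 24.8 × 77.88/287.9 = 6.71 V.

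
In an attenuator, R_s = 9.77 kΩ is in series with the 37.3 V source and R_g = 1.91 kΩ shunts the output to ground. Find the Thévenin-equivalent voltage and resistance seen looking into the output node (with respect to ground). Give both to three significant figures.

V_th is the open-circuit tap voltage: 37.3 × 1.91/(9.77 + 1.91) = 6.10 V.
With the supply zeroed, R_s and R_g appear in parallel from the tap: R_th = R_s‖R_g = (9.77 × 1.91)/11.68 = 1.60 kΩ.

V_th = 6.10 V, R_th = 1.60 kΩ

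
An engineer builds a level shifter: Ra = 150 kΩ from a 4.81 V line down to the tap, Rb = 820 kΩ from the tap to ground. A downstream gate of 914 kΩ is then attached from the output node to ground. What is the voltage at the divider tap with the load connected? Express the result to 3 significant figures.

The load sits in parallel with Rb: Rb‖R_L = (820 × 914) / (820 + 914) = 432.2 kΩ.
V_out = 4.81 × 432.2 / (150 + 432.2) = 4.81 × 432.2/582.2 = 3.57 V.
(Unloaded it would have been 4.07 V.)

V_out ≈ 3.57 V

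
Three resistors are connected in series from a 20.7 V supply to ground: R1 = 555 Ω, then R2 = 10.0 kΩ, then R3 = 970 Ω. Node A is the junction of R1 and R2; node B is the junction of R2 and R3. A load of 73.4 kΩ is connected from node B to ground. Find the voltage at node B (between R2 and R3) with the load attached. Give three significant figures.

V ≈ 1.72 V

At node B, R3 is in parallel with the load: R3‖R_L = 957.3 Ω.
Below node A the resistance is R2 + (R3‖R_L) = 10960 Ω, so V_A = 20.7 × 10960/11510 = 19.70 V.
Then V_B = V_A × (R3‖R_L)/(R2 + R3‖R_L) = 19.70 × 957.3/10960 = 1.72 V.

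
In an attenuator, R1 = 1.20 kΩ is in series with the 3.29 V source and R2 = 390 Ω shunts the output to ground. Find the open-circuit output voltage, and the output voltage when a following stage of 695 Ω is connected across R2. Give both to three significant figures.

Open-circuit: V = 3.29 × 390/(1200 + 390) = 0.807 V.
With the load, R2 becomes R2‖R_L = 249.8 Ω, so V = 3.29 × 249.8/1450 = 0.567 V.

Unloaded: 0.807 V; loaded: 0.567 V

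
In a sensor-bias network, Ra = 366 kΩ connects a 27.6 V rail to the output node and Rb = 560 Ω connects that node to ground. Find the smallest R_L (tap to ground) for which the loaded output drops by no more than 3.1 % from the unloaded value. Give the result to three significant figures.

Output resistance R_th = Ra‖Rb = (366000 × 560)/366600 = 559.1 Ω.
The fractional drop is R_th/(R_th + R_L); requiring this ≤ 0.0310 gives R_L ≥ R_th(1/0.0310 − 1) = 559.1 × 31.26 = 17.5 kΩ.

R_L(min) ≈ 17.5 kΩ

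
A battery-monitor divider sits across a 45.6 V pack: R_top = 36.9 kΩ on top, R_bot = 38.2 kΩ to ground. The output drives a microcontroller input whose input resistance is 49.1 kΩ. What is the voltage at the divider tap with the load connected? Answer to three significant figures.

V_out ≈ 16.8 V

The load sits in parallel with R_bot: R_bot‖R_L = (38.2 × 49.1) / (38.2 + 49.1) = 21.48 kΩ.
V_out = 45.6 × 21.48 / (36.9 + 21.48) = 45.6 × 21.48/58.38 = 16.8 V.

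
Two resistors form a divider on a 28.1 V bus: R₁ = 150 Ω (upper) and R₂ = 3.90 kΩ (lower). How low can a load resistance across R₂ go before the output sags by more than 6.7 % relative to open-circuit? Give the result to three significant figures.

Output resistance R_th = R₁‖R₂ = (150 × 3900)/4050 = 144.4 Ω.
The fractional drop is R_th/(R_th + R_L); requiring this ≤ 0.0670 gives R_L ≥ R_th(1/0.0670 − 1) = 144.4 × 13.93 = 2.01 kΩ.

R_L(min) ≈ 2.01 kΩ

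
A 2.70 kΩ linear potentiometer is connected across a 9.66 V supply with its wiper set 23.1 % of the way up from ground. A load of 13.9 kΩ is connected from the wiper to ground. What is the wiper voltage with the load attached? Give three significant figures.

V ≈ 2.16 V

The wiper splits the pot into (1−α)R = 2076 Ω above and αR = 623.7 Ω below.
Lower section ‖ load = 596.9 Ω.
V_wiper = 9.66 × 596.9/(2076 + 596.9) = 2.16 V.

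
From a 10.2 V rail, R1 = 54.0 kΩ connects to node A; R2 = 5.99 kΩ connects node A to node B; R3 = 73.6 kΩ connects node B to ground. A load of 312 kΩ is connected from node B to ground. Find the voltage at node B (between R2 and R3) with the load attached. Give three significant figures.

At node B, R3 is in parallel with the load: R3‖R_L = 59.55 kΩ.
Below node A the resistance is R2 + (R3‖R_L) = 65.54 kΩ, so V_A = 10.2 × 65.54/119.5 = 5.592 V.
Then V_B = V_A × (R3‖R_L)/(R2 + R3‖R_L) = 5.592 × 59.55/65.54 = 5.08 V.

V ≈ 5.08 V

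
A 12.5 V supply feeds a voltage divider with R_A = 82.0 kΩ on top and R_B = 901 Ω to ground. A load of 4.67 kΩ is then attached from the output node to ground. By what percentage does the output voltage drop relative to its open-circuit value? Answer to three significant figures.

Unloaded V = 12.5 × 901/82900 = 0.1359 V.
Loaded: R_B‖R_L = 755.3 Ω, giving V = 12.5 × 755.3/82760 = 0.1141 V.
Drop = (0.1359 − 0.1141) / 0.1359 = 16.0 %.

16.0 %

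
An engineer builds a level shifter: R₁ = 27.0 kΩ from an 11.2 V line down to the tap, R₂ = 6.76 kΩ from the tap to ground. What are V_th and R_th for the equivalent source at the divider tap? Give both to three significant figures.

V_th is the open-circuit tap voltage: 11.2 × 6.76/(27.0 + 6.76) = 2.24 V.
With the supply zeroed, R₁ and R₂ appear in parallel from the tap: R_th = R₁‖R₂ = (27.0 × 6.76)/33.76 = 5.41 kΩ.

V_th = 2.24 V, R_th = 5.41 kΩ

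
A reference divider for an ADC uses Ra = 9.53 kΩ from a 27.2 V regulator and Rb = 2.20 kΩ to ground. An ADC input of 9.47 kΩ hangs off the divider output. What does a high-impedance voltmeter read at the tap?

V_out ≈ 4.29 V

The load sits in parallel with Rb: Rb‖R_L = (2.20 × 9.47) / (2.20 + 9.47) = 1.785 kΩ.
V_out = 27.2 × 1.785 / (9.53 + 1.785) = 27.2 × 1.785/11.32 = 4.29 V.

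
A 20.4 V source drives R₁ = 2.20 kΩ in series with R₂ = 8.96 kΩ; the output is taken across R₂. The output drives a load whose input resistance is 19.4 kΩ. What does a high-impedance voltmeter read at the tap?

V_out ≈ 15.0 V

The load sits in parallel with R₂: R₂‖R_L = (8.96 × 19.4) / (8.96 + 19.4) = 6.129 kΩ.
V_out = 20.4 × 6.129 / (2.20 + 6.129) = 20.4 × 6.129/8.329 = 15.0 V.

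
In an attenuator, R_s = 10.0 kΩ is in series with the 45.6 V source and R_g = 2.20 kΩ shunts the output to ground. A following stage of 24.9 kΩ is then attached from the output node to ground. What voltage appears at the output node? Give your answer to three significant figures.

The load sits in parallel with R_g: R_g‖R_L = (2.20 × 24.9) / (2.20 + 24.9) = 2.021 kΩ.
V_out = 45.6 × 2.021 / (10.0 + 2.021) = 45.6 × 2.021/12.02 = 7.67 V.

V_out ≈ 7.67 V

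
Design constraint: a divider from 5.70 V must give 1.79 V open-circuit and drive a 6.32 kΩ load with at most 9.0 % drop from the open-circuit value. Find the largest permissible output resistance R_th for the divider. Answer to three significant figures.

Loading drop = R_th/(R_th + R_L) ≤ 0.0900, so R_th ≤ R_L · ε/(1−ε) = 6.32 kΩ × 0.0900/0.9100 = 625 Ω.
(Any R1, R2 with R2/(R1+R2) = 0.314 and R1‖R2 ≤ 625 Ω will meet the spec.)

R_th ≤ 625 Ω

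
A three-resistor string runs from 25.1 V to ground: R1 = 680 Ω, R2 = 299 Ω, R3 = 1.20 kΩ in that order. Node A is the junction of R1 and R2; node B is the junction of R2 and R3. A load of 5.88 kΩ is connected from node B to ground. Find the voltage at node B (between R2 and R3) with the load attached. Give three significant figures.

V ≈ 12.7 V

At node B, R3 is in parallel with the load: R3‖R_L = 996.6 Ω.
Below node A the resistance is R2 + (R3‖R_L) = 1296 Ω, so V_A = 25.1 × 1296/1976 = 16.46 V.
Then V_B = V_A × (R3‖R_L)/(R2 + R3‖R_L) = 16.46 × 996.6/1296 = 12.7 V.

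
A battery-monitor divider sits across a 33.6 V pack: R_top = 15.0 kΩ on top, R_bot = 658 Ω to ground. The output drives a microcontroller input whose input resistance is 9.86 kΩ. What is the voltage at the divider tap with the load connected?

The load sits in parallel with R_bot: R_bot‖R_L = (658 × 9860) / (658 + 9860) = 616.8 Ω.
V_out = 33.6 × 616.8 / (15000 + 616.8) = 33.6 × 616.8/15620 = 1.33 V.
(Unloaded it would have been 1.41 V.)

V_out ≈ 1.33 V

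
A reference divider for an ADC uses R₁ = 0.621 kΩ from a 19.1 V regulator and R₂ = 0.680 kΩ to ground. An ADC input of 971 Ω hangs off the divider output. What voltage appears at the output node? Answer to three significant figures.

The load sits in parallel with R₂: R₂‖R_L = (680 × 971) / (680 + 971) = 399.9 Ω.
V_out = 19.1 × 399.9 / (621 + 399.9) = 19.1 × 399.9/1021 = 7.48 V.
(Unloaded it would have been 9.98 V.)

V_out ≈ 7.48 V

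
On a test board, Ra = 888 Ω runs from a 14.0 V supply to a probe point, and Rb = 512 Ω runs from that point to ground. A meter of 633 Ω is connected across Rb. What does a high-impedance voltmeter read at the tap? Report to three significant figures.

V_out ≈ 3.38 V

The load sits in parallel with Rb: Rb‖R_L = (512 × 633) / (512 + 633) = 283.1 Ω.
V_out = 14.0 × 283.1 / (888 + 283.1) = 14.0 × 283.1/1171 = 3.38 V.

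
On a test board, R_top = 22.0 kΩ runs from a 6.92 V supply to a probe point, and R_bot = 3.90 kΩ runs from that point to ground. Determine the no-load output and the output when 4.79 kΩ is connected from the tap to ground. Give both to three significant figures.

Unloaded: 1.04 V; loaded: 0.616 V

Open-circuit: V = 6.92 × 3.90/(22.0 + 3.90) = 1.04 V.
With the load, R_bot becomes R_bot‖R_L = 2.150 kΩ, so V = 6.92 × 2.150/24.15 = 0.616 V.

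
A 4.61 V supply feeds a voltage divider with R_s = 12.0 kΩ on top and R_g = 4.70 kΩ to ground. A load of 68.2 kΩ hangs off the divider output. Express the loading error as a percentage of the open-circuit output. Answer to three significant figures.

The divider's output (Thévenin) resistance is R_s‖R_g = 3.377 kΩ.
Fractional drop under load = R_th/(R_th + R_L) = 3.377 / (3.377 + 68.2) = 0.04718.
So the output falls by 4.72 %.

4.72 %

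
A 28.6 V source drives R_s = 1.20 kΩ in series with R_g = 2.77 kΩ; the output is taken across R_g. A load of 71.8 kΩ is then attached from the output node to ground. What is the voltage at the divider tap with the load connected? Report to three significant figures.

The load sits in parallel with R_g: R_g‖R_L = (2.77 × 71.8) / (2.77 + 71.8) = 2.667 kΩ.
V_out = 28.6 × 2.667 / (1.20 + 2.667) = 28.6 × 2.667/3.867 = 19.7 V.
(Unloaded it would have been 20.0 V.)

V_out ≈ 19.7 V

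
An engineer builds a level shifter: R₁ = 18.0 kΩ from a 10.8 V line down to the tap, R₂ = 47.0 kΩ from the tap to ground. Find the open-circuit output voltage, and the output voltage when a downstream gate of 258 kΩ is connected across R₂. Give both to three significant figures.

Unloaded: 7.81 V; loaded: 7.43 V

Open-circuit: V = 10.8 × 47.0/(18.0 + 47.0) = 7.81 V.
With the load, R₂ becomes R₂‖R_L = 39.76 kΩ, so V = 10.8 × 39.76/57.76 = 7.43 V.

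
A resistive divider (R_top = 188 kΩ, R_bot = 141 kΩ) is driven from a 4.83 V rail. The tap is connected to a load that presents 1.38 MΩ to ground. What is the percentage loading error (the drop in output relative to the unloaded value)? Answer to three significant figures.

5.52 %

The divider's output (Thévenin) resistance is R_top‖R_bot = 80.57 kΩ.
Fractional drop under load = R_th/(R_th + R_L) = 80.57 / (80.57 + 1380) = 0.05516.
So the output falls by 5.52 %.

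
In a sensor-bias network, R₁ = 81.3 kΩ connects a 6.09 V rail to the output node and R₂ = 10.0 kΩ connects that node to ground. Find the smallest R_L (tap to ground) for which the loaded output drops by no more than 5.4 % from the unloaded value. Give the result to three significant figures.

R_L(min) ≈ 156 kΩ

Output resistance R_th = R₁‖R₂ = (81.3 × 10.0)/91.30 = 8.905 kΩ.
The fractional drop is R_th/(R_th + R_L); requiring this ≤ 0.0540 gives R_L ≥ R_th(1/0.0540 − 1) = 8.905 × 17.52 = 156 kΩ.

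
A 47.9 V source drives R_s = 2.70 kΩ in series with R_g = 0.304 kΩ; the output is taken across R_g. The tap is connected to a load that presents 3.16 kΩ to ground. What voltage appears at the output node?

V_out ≈ 4.46 V

The load sits in parallel with R_g: R_g‖R_L = (304 × 3160) / (304 + 3160) = 277.3 Ω.
V_out = 47.9 × 277.3 / (2700 + 277.3) = 47.9 × 277.3/2977 = 4.46 V.
(Unloaded it would have been 4.85 V.)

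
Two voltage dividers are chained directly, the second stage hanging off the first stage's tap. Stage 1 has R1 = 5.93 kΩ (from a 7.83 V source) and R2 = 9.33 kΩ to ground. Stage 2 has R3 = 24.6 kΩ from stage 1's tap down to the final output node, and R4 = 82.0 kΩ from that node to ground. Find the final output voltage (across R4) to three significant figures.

V_out ≈ 3.56 V

Stage 2 presents R3+R4 = 106.6 kΩ as a load on stage 1's tap.
Stage 1's lower leg becomes R2‖(R3+R4) = 8.579 kΩ, so V_mid = 7.83 × 8.579/14.51 = 4.630 V.
Stage 2 is itself unloaded: V_out = V_mid × R4/(R3+R4) = 4.630 × 82.0/106.6 = 3.56 V.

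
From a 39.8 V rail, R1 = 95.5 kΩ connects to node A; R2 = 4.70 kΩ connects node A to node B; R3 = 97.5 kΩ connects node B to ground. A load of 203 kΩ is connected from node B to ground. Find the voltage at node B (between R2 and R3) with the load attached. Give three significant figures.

At node B, R3 is in parallel with the load: R3‖R_L = 65.87 kΩ.
Below node A the resistance is R2 + (R3‖R_L) = 70.57 kΩ, so V_A = 39.8 × 70.57/166.1 = 16.91 V.
Then V_B = V_A × (R3‖R_L)/(R2 + R3‖R_L) = 16.91 × 65.87/70.57 = 15.8 V.

V ≈ 15.8 V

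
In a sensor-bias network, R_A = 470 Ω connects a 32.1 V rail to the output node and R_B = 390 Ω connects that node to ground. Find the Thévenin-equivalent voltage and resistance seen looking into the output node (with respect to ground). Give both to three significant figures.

V_th is the open-circuit tap voltage: 32.1 × 390/(470 + 390) = 14.6 V.
With the supply zeroed, R_A and R_B appear in parallel from the tap: R_th = R_A‖R_B = (470 × 390)/860.0 = 213 Ω.

V_th = 14.6 V, R_th = 213 Ω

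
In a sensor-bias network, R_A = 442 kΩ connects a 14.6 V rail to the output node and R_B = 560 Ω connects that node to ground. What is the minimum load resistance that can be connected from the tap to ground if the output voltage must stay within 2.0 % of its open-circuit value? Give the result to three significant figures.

R_L(min) ≈ 27.4 kΩ

Output resistance R_th = R_A‖R_B = (442000 × 560)/442600 = 559.3 Ω.
The fractional drop is R_th/(R_th + R_L); requiring this ≤ 0.0200 gives R_L ≥ R_th(1/0.0200 − 1) = 559.3 × 49.00 = 27.4 kΩ.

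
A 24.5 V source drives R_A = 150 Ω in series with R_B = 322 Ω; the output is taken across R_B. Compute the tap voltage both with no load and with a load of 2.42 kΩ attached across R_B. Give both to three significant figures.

Unloaded: 16.7 V; loaded: 16.0 V

Open-circuit: V = 24.5 × 322/(150 + 322) = 16.7 V.
With the load, R_B becomes R_B‖R_L = 284.2 Ω, so V = 24.5 × 284.2/434.2 = 16.0 V.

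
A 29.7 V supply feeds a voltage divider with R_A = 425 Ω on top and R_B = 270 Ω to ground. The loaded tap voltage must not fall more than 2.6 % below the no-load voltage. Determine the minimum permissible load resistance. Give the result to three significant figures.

Output resistance R_th = R_A‖R_B = (425 × 270)/695.0 = 165.1 Ω.
The fractional drop is R_th/(R_th + R_L); requiring this ≤ 0.0260 gives R_L ≥ R_th(1/0.0260 − 1) = 165.1 × 37.46 = 6.19 kΩ.

R_L(min) ≈ 6.19 kΩ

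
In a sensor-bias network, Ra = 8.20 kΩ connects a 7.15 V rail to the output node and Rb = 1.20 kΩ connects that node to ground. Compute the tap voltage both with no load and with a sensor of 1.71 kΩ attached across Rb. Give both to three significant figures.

Open-circuit: V = 7.15 × 1.20/(8.20 + 1.20) = 0.913 V.
With the load, Rb becomes Rb‖R_L = 0.7052 kΩ, so V = 7.15 × 0.7052/8.905 = 0.566 V.

Unloaded: 0.913 V; loaded: 0.566 V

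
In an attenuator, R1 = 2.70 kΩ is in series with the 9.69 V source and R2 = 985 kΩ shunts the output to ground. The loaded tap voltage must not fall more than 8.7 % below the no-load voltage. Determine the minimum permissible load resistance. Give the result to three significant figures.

R_L(min) ≈ 28.3 kΩ

Output resistance R_th = R1‖R2 = (2.70 × 985)/987.7 = 2.693 kΩ.
The fractional drop is R_th/(R_th + R_L); requiring this ≤ 0.0870 gives R_L ≥ R_th(1/0.0870 − 1) = 2.693 × 10.49 = 28.3 kΩ.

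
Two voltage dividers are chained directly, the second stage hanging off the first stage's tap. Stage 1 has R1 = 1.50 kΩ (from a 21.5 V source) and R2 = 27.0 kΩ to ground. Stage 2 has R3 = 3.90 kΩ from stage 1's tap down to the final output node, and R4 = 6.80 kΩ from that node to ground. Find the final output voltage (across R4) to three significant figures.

Stage 2 presents R3+R4 = 10.70 kΩ as a load on stage 1's tap.
Stage 1's lower leg becomes R2‖(R3+R4) = 7.663 kΩ, so V_mid = 21.5 × 7.663/9.163 = 17.98 V.
Stage 2 is itself unloaded: V_out = V_mid × R4/(R3+R4) = 17.98 × 6.80/10.70 = 11.4 V.

V_out ≈ 11.4 V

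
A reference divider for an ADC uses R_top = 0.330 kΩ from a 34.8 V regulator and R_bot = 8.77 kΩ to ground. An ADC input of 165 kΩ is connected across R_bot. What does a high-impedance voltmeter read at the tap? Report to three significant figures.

V_out ≈ 33.5 V

The load sits in parallel with R_bot: R_bot‖R_L = (8770 × 165000) / (8770 + 165000) = 8327 Ω.
V_out = 34.8 × 8327 / (330 + 8327) = 34.8 × 8327/8657 = 33.5 V.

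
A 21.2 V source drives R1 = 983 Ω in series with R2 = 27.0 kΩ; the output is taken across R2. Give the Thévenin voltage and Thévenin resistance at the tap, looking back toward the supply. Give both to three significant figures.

V_th is the open-circuit tap voltage: 21.2 × 27000/(983 + 27000) = 20.5 V.
With the supply zeroed, R1 and R2 appear in parallel from the tap: R_th = R1‖R2 = (983 × 27000)/27980 = 948 Ω.

V_th = 20.5 V, R_th = 948 Ω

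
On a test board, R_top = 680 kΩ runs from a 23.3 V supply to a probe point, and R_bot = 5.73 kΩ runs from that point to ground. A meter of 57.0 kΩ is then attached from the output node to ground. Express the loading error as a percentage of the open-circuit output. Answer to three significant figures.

9.06 %

Unloaded V = 23.3 × 5.73/685.7 = 0.19470 V.
Loaded: R_bot‖R_L = 5.207 kΩ, giving V = 23.3 × 5.207/685.2 = 0.17705 V.
Drop = (0.19470 − 0.17705) / 0.19470 = 9.06 %.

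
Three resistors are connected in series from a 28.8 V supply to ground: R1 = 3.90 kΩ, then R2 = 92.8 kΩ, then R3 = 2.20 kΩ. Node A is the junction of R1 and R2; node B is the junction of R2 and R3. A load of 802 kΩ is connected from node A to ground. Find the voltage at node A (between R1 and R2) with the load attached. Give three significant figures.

V ≈ 27.5 V

Below node A the series string R2+R3 = 95.00 kΩ sits in parallel with the 802 kΩ load: 84.94 kΩ.
V_A = 28.8 × 84.94/(3.90 + 84.94) = 27.5 V.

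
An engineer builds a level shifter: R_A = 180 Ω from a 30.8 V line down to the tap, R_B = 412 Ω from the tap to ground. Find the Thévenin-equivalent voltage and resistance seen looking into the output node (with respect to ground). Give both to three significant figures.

V_th is the open-circuit tap voltage: 30.8 × 412/(180 + 412) = 21.4 V.
With the supply zeroed, R_A and R_B appear in parallel from the tap: R_th = R_A‖R_B = (180 × 412)/592.0 = 125 Ω.

V_th = 21.4 V, R_th = 125 Ω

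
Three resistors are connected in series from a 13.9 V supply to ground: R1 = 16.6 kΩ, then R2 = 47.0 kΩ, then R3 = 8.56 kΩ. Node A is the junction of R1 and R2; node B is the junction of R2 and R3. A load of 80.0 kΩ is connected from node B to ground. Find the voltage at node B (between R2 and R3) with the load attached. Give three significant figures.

V ≈ 1.51 V

At node B, R3 is in parallel with the load: R3‖R_L = 7.733 kΩ.
Below node A the resistance is R2 + (R3‖R_L) = 54.73 kΩ, so V_A = 13.9 × 54.73/71.33 = 10.67 V.
Then V_B = V_A × (R3‖R_L)/(R2 + R3‖R_L) = 10.67 × 7.733/54.73 = 1.51 V.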